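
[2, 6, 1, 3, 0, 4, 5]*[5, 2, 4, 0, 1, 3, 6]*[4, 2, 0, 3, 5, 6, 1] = [5, 1, 0, 4, 6, 2, 3]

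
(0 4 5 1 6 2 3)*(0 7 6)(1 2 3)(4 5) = (0 5 2 1)(3 7 6)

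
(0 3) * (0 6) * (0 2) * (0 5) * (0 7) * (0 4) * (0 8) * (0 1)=(0 3 6 2 5 7 4 8 1)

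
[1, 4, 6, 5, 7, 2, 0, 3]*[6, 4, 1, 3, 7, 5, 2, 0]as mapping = [0→4, 1→7, 2→2, 3→5, 4→0, 5→1, 6→6, 7→3]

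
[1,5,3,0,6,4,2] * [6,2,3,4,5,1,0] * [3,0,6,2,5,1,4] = [6,0,5,4,3,1,2]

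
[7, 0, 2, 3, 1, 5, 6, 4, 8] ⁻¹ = [1, 4, 2, 3, 7, 5, 6, 0, 8] 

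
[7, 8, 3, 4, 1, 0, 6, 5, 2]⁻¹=[5, 4, 8, 2, 3, 7, 6, 0, 1]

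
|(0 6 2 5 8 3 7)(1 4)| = 14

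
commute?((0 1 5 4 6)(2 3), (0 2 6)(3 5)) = no:(0 1 5 4 6)(2 3) * (0 2 6)(3 5) = (0 1 3 6 2 5 4), (0 2 6)(3 5) * (0 1 5 4 6)(2 3) = (0 3 4 6 1 5 2)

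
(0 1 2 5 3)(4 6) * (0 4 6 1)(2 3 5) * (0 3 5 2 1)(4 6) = (0 3 6 4)(1 5 2)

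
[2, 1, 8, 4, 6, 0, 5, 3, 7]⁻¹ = [5, 1, 0, 7, 3, 6, 4, 8, 2]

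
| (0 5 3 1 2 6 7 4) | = 8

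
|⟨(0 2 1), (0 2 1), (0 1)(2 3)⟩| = 12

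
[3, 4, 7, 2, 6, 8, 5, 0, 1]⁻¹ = [7, 8, 3, 0, 1, 6, 4, 2, 5]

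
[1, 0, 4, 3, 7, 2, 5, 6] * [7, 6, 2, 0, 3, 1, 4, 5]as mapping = [0→6, 1→7, 2→3, 3→0, 4→5, 5→2, 6→1, 7→4]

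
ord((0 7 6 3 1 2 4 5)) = 8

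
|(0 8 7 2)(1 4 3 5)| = 4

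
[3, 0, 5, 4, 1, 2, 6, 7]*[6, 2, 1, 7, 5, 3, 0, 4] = [7, 6, 3, 5, 2, 1, 0, 4]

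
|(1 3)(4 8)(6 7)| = 2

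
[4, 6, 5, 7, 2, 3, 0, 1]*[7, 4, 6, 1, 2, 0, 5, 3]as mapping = [0→2, 1→5, 2→0, 3→3, 4→6, 5→1, 6→7, 7→4]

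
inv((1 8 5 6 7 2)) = (1 2 7 6 5 8)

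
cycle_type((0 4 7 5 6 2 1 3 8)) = 9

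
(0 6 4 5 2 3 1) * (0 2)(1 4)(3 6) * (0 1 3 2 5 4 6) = (0 2)(1 5)(3 6)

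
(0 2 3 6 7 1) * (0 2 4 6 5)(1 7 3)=(0 4 6 3 5)(1 2)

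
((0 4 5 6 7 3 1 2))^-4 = (0 7)(1 5)(2 6)(3 4)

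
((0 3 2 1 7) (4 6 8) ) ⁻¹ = (0 7 1 2 3) (4 8 6) 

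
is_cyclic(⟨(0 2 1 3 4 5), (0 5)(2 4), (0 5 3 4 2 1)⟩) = no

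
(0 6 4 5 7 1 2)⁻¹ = (0 2 1 7 5 4 6)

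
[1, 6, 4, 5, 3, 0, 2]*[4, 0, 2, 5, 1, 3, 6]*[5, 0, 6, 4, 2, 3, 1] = [5, 1, 0, 4, 3, 2, 6]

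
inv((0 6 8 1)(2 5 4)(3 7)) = (0 1 8 6)(2 4 5)(3 7)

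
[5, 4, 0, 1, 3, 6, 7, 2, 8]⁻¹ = [2, 3, 7, 4, 1, 0, 5, 6, 8]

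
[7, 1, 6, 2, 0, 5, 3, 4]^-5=[7, 1, 6, 2, 0, 5, 3, 4]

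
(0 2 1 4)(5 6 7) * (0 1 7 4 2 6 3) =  (0 6 4 1 2 7 5 3)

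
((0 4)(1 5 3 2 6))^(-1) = (0 4)(1 6 2 3 5)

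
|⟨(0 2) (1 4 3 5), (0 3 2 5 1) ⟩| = 360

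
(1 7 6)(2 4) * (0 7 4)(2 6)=(0 7 2)(1 4 6)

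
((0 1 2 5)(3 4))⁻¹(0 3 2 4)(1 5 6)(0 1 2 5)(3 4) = (0 6 2)(1 4 5 3)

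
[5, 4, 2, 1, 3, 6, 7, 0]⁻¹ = [7, 3, 2, 4, 1, 0, 5, 6]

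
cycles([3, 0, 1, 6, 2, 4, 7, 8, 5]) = (0 3 6 7 8 5 4 2 1)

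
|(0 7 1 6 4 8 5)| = 7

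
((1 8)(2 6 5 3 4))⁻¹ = (1 8)(2 4 3 5 6)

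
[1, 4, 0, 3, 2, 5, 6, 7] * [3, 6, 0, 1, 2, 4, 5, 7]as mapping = [0→6, 1→2, 2→3, 3→1, 4→0, 5→4, 6→5, 7→7]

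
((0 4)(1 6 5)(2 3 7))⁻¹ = (0 4)(1 5 6)(2 7 3)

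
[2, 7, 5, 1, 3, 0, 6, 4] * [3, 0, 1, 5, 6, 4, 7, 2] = [1, 2, 4, 0, 5, 3, 7, 6]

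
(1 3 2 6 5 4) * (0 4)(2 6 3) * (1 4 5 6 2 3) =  (0 5)(1 3 2)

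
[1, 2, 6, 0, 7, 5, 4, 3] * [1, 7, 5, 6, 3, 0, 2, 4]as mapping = [0→7, 1→5, 2→2, 3→1, 4→4, 5→0, 6→3, 7→6]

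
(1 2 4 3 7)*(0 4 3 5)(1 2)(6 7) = (0 4 5)(2 3 6 7)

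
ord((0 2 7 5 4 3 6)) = 7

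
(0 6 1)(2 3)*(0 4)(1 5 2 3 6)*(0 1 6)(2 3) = (0 6 5 3 2)(1 4)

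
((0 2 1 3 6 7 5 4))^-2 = (0 5 6 1)(2 4 7 3)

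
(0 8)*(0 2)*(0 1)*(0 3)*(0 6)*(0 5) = (0 8 2 1 3 6 5) 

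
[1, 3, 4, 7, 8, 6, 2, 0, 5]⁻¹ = [7, 0, 6, 1, 2, 8, 5, 3, 4]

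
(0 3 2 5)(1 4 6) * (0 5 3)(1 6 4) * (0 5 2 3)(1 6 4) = (0 5 2)(1 6 4)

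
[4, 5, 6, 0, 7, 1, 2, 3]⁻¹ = [3, 5, 6, 7, 0, 1, 2, 4]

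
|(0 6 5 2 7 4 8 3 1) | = 9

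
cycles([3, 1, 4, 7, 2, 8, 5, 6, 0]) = (0 3 7 6 5 8)(2 4)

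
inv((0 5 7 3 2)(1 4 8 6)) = (0 2 3 7 5)(1 6 8 4)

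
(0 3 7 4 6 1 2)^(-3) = (0 6 3 1 7 2 4)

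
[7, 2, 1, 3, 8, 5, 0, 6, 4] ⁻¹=[6, 2, 1, 3, 8, 5, 7, 0, 4] 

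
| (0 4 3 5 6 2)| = 6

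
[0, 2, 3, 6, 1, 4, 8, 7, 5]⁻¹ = [0, 4, 1, 2, 5, 8, 3, 7, 6]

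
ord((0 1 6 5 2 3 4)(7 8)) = 14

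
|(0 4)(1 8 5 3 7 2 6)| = 14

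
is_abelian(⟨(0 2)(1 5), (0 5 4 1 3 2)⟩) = no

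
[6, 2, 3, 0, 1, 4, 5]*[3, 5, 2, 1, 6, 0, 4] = [4, 2, 1, 3, 5, 6, 0]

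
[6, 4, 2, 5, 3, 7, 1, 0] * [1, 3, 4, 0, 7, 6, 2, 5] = [2, 7, 4, 6, 0, 5, 3, 1] 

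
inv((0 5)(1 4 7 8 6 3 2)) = (0 5)(1 2 3 6 8 7 4)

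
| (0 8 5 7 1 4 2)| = 7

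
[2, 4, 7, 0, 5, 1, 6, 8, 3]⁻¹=[3, 5, 0, 8, 1, 4, 6, 2, 7]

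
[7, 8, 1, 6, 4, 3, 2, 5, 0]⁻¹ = [8, 2, 6, 5, 4, 7, 3, 0, 1]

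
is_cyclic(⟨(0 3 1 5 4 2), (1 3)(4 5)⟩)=no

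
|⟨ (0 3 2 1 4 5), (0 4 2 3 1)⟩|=720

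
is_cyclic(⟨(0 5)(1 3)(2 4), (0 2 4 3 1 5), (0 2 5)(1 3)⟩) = no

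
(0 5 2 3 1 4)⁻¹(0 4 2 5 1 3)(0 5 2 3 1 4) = (0 3 2 4 1 5)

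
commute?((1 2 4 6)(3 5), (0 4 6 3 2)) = no:(1 2 4 6)(3 5)*(0 4 6 3 2) = (0 4 3 5 2 6 1), (0 4 6 3 2)*(1 2 4 6)(3 5) = (0 6 5 3 4 1 2)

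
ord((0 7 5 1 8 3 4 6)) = 8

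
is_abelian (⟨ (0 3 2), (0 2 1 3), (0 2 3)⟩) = no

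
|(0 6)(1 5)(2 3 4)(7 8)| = 6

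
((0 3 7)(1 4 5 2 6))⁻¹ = (0 7 3)(1 6 2 5 4)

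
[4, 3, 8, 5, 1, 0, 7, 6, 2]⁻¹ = [5, 4, 8, 1, 0, 3, 7, 6, 2]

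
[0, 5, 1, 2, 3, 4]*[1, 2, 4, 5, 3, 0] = [1, 0, 2, 4, 5, 3]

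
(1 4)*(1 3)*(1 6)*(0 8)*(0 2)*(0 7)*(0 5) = (0 8 2 7 5)(1 4 3 6)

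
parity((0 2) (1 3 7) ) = odd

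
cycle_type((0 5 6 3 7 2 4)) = 7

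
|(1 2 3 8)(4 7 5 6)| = 4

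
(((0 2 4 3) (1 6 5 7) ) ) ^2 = (0 4) (1 5) (2 3) (6 7) 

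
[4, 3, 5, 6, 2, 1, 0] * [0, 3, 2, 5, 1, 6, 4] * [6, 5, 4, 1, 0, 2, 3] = [5, 2, 3, 0, 4, 1, 6]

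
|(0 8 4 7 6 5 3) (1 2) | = 14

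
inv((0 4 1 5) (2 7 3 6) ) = (0 5 1 4) (2 6 3 7) 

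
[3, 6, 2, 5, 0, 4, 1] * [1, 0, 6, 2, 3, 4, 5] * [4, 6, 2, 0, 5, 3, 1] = [2, 3, 1, 5, 6, 0, 4]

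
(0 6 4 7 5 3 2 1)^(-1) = (0 1 2 3 5 7 4 6)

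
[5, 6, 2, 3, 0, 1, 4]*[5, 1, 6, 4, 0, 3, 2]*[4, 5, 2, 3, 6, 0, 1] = [3, 2, 1, 6, 0, 5, 4]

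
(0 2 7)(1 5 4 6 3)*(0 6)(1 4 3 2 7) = (0 7 6 2 1 5 3 4)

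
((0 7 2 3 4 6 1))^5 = (0 6 3 7 1 4 2)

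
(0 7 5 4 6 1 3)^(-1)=(0 3 1 6 4 5 7)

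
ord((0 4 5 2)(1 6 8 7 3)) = 20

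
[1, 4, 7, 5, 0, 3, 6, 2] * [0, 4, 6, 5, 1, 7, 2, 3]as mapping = [0→4, 1→1, 2→3, 3→7, 4→0, 5→5, 6→2, 7→6]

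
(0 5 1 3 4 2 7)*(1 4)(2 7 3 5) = (0 2 3 1 5 4 7)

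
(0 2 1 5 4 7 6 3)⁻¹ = (0 3 6 7 4 5 1 2)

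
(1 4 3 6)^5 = (1 4 3 6)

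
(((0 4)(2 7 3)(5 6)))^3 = (0 4)(5 6)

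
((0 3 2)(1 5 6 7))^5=(0 2 3)(1 5 6 7)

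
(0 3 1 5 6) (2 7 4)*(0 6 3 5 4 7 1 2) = (0 5 3 2 1 4) 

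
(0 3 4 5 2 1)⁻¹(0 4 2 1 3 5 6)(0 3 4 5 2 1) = (0 4 2 6 3 5 1)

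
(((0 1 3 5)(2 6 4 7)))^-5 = (0 5 3 1)(2 7 4 6)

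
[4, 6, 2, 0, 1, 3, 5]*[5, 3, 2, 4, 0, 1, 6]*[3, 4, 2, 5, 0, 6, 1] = [3, 1, 2, 6, 5, 0, 4]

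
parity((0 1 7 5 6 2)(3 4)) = even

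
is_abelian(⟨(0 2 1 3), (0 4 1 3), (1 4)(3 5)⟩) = no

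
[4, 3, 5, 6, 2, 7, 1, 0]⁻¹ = [7, 6, 4, 1, 0, 2, 3, 5]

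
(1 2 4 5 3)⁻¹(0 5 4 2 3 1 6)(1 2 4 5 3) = (0 3 5 4 1 2 6)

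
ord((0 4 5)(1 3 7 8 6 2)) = 6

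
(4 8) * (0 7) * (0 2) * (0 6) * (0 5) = (0 7 2 6 5)(4 8)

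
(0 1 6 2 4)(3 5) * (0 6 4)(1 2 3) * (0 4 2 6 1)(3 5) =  (0 6 5)(1 2 4)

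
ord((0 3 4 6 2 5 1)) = 7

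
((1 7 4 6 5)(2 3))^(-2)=(1 6 7 5 4)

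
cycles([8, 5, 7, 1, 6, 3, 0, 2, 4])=(0 8 4 6)(1 5 3)(2 7)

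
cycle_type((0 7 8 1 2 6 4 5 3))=9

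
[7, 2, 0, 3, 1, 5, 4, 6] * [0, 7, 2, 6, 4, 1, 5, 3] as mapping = [0→3, 1→2, 2→0, 3→6, 4→7, 5→1, 6→4, 7→5] 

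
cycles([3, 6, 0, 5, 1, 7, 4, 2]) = (0 3 5 7 2)(1 6 4)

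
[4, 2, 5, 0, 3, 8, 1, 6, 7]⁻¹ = [3, 6, 1, 4, 0, 2, 7, 8, 5]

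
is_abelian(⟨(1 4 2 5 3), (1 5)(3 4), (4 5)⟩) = no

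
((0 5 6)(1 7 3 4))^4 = (0 5 6)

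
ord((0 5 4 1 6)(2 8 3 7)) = 20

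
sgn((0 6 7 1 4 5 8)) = 1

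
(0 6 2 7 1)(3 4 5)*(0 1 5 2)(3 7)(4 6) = (0 4 2 3 6)(5 7)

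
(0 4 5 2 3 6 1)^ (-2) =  (0 6 2 4 1 3 5)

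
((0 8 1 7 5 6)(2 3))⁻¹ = (0 6 5 7 1 8)(2 3)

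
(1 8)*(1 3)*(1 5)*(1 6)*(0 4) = (0 4)(1 8 3 5 6)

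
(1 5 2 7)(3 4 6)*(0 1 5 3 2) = (0 1 3 4 6 2 7 5)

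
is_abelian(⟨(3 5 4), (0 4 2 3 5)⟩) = no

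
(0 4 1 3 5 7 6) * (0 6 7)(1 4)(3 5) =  (0 1 5)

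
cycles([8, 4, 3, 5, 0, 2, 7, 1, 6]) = (0 8 6 7 1 4)(2 3 5)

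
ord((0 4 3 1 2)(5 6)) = 10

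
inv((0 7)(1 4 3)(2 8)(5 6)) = (0 7)(1 3 4)(2 8)(5 6)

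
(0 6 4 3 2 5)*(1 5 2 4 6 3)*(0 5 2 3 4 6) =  (0 4 1 2 3 6)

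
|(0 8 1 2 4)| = 5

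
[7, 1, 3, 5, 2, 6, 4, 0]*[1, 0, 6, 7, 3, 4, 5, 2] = [2, 0, 7, 4, 6, 5, 3, 1]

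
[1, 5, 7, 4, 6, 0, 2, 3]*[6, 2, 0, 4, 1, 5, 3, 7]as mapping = [0→2, 1→5, 2→7, 3→1, 4→3, 5→6, 6→0, 7→4]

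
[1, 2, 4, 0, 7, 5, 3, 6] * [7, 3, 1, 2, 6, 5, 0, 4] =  [3, 1, 6, 7, 4, 5, 2, 0]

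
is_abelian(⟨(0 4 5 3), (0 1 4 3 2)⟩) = no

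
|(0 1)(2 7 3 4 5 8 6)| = 14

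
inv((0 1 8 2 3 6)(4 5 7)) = (0 6 3 2 8 1)(4 7 5)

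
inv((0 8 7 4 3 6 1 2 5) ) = (0 5 2 1 6 3 4 7 8) 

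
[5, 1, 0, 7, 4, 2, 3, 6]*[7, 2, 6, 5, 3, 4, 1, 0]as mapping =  [0→4, 1→2, 2→7, 3→0, 4→3, 5→6, 6→5, 7→1]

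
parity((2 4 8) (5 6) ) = odd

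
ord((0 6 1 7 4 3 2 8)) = 8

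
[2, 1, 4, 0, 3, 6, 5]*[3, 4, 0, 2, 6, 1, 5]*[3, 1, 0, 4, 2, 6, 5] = [3, 2, 5, 4, 0, 6, 1]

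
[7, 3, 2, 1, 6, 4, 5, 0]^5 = [7, 3, 2, 1, 5, 6, 4, 0]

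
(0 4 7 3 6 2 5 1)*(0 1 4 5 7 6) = (0 5 4 6 2 7 3)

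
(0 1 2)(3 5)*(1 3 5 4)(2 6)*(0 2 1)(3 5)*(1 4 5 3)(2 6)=(0 3 5 1 2 6 4)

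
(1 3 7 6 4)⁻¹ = (1 4 6 7 3)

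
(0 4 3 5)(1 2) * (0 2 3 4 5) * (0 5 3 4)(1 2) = (0 3 5 1 4)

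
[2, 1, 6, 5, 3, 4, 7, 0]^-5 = [7, 1, 0, 5, 3, 4, 2, 6]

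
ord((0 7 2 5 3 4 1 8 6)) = 9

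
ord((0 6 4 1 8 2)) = 6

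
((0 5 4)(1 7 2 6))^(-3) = (1 7 2 6)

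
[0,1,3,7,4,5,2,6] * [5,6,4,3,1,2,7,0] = [5,6,3,0,1,2,4,7]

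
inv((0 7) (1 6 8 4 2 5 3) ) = (0 7) (1 3 5 2 4 8 6) 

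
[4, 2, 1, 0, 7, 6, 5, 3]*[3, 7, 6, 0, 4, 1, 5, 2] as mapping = [0→4, 1→6, 2→7, 3→3, 4→2, 5→5, 6→1, 7→0] 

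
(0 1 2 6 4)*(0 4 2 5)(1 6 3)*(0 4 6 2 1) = (0 2 3)(1 5 4 6)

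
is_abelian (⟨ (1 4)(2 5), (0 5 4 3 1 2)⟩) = no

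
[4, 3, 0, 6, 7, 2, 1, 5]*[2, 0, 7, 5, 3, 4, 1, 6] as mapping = [0→3, 1→5, 2→2, 3→1, 4→6, 5→7, 6→0, 7→4] 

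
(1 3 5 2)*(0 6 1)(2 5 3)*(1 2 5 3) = (0 6 2)(1 5 3)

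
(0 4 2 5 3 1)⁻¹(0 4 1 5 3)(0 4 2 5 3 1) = (0 3 1 4 2)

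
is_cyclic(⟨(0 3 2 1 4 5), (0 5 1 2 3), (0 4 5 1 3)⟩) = no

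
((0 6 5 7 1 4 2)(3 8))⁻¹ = (0 2 4 1 7 5 6)(3 8)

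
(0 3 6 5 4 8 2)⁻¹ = (0 2 8 4 5 6 3)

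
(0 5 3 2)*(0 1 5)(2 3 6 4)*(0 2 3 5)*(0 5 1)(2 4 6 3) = (0 4 2)(1 5 3)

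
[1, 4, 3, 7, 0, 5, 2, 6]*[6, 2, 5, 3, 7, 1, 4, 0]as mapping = [0→2, 1→7, 2→3, 3→0, 4→6, 5→1, 6→5, 7→4]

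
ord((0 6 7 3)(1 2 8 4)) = 4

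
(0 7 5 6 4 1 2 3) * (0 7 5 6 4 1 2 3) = (0 5 4 2)(1 3 7 6)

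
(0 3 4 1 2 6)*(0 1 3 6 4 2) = (0 6 1)(2 4 3)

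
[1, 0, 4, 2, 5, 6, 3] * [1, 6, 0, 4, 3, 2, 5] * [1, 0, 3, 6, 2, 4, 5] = [5, 0, 6, 1, 3, 4, 2]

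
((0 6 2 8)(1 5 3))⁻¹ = (0 8 2 6)(1 3 5)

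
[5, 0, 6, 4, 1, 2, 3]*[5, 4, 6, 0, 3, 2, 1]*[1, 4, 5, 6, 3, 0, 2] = [5, 0, 4, 6, 3, 2, 1]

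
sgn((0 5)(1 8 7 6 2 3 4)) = -1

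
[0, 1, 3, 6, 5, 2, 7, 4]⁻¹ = [0, 1, 5, 2, 7, 4, 3, 6]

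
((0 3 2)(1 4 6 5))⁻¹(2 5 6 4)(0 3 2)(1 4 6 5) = (0 1 5 6)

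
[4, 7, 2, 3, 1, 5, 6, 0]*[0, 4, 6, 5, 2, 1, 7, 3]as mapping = [0→2, 1→3, 2→6, 3→5, 4→4, 5→1, 6→7, 7→0]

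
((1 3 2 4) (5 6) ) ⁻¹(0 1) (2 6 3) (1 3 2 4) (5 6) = (0 3) (2 4 5) 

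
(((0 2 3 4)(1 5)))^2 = (0 3)(2 4)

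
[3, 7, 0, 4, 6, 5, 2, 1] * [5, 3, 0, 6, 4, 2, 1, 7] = [6, 7, 5, 4, 1, 2, 0, 3]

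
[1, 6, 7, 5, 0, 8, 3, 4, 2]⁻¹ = [4, 0, 8, 6, 7, 3, 1, 2, 5]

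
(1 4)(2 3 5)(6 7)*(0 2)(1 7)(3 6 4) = (0 2 6 1 3 5)(4 7)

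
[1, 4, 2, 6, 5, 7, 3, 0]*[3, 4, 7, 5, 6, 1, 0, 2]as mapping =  [0→4, 1→6, 2→7, 3→0, 4→1, 5→2, 6→5, 7→3]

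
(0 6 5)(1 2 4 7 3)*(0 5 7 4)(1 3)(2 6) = (0 2)(1 6 7)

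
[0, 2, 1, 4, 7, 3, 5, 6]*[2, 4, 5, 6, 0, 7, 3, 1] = [2, 5, 4, 0, 1, 6, 7, 3]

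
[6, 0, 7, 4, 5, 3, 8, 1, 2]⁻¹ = [1, 7, 8, 5, 3, 4, 0, 2, 6]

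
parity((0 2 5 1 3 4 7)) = even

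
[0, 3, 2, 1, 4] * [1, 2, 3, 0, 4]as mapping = [0→1, 1→0, 2→3, 3→2, 4→4]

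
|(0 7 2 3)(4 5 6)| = 12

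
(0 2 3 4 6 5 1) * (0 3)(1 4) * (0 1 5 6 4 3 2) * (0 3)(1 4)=(0 3 5)(1 2 4)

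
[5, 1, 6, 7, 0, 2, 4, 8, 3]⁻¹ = [4, 1, 5, 8, 6, 0, 2, 3, 7]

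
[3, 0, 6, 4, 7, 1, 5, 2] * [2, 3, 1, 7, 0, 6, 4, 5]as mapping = [0→7, 1→2, 2→4, 3→0, 4→5, 5→3, 6→6, 7→1]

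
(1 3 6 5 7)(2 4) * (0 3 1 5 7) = (0 3 6 7 5)(2 4)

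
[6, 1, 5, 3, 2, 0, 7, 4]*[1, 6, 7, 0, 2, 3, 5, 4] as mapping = [0→5, 1→6, 2→3, 3→0, 4→7, 5→1, 6→4, 7→2] 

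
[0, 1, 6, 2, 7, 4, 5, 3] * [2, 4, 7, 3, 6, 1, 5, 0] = [2, 4, 5, 7, 0, 6, 1, 3]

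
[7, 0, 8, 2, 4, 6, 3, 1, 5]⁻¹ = [1, 7, 3, 6, 4, 8, 5, 0, 2]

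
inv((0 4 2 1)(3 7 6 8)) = (0 1 2 4)(3 8 6 7)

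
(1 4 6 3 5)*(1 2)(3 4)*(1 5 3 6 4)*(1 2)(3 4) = (1 6 2 5)(3 4)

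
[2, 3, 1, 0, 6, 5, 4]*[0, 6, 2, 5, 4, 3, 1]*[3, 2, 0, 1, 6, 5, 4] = [0, 5, 4, 3, 2, 1, 6]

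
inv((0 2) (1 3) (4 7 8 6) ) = (0 2) (1 3) (4 6 8 7) 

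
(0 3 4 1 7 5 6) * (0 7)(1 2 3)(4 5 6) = (0 1)(2 3 5 4)(6 7)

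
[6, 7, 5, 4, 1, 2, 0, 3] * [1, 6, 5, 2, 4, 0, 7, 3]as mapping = [0→7, 1→3, 2→0, 3→4, 4→6, 5→5, 6→1, 7→2]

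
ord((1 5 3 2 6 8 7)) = 7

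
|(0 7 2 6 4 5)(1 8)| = 6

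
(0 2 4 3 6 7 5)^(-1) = (0 5 7 6 3 4 2)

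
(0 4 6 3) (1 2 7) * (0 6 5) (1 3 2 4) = (0 1 4 5) (2 7 3 6) 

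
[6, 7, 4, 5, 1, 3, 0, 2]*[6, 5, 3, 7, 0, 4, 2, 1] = [2, 1, 0, 4, 5, 7, 6, 3]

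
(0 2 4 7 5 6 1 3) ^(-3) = (0 6 4 3 5 2 1 7) 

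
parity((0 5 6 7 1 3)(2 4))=even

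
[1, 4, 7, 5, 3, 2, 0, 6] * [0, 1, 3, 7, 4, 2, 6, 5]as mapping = [0→1, 1→4, 2→5, 3→2, 4→7, 5→3, 6→0, 7→6]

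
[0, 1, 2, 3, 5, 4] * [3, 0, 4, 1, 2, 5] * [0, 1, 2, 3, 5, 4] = [3, 0, 5, 1, 4, 2]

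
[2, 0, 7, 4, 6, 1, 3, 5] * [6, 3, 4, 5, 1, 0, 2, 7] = [4, 6, 7, 1, 2, 3, 5, 0]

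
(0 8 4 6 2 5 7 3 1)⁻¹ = (0 1 3 7 5 2 6 4 8)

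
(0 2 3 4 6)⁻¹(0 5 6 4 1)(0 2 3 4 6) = (0 6 1 2 5)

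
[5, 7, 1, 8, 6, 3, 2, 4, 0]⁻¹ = [8, 2, 6, 5, 7, 0, 4, 1, 3]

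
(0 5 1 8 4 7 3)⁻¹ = (0 3 7 4 8 1 5)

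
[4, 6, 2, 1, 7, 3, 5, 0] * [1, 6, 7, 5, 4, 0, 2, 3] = [4, 2, 7, 6, 3, 5, 0, 1]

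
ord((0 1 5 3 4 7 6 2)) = 8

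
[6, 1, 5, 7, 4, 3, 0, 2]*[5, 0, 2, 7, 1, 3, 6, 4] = [6, 0, 3, 4, 1, 7, 5, 2]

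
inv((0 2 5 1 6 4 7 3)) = (0 3 7 4 6 1 5 2)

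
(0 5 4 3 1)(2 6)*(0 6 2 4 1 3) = (0 5 1 6 4)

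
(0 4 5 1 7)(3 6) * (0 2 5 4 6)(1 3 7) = (0 6 7 2 5 3)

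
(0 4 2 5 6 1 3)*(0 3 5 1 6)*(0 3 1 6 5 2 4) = (1 2 6 5 3) 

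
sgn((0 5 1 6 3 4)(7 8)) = 1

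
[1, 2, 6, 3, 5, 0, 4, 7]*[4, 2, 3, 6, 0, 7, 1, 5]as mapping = [0→2, 1→3, 2→1, 3→6, 4→7, 5→4, 6→0, 7→5]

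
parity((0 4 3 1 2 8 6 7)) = odd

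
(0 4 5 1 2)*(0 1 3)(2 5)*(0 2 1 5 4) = (1 4)(2 5 3)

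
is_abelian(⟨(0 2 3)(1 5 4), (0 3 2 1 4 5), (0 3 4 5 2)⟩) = no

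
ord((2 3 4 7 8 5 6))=7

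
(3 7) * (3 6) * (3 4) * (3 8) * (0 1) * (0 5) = (0 1 5)(3 7 6 4 8)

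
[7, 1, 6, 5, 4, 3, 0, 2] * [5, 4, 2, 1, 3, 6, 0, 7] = [7, 4, 0, 6, 3, 1, 5, 2] 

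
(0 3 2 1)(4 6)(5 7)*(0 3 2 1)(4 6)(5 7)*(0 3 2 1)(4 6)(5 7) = (0 1 2 3)(4 6)(5 7)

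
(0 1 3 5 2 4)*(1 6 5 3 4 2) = (0 6 5 1 4) 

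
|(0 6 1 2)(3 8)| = 4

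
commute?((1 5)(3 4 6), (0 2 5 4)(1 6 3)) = no:(1 5)(3 4 6) * (0 2 5 4)(1 6 3) = (0 2 5 6 1 4 3), (0 2 5 4)(1 6 3) * (1 5)(3 4 6) = (0 2 1 3 5 6 4)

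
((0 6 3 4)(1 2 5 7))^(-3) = (0 6 3 4)(1 2 5 7)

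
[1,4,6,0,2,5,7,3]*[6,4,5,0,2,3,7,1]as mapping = [0→4,1→2,2→7,3→6,4→5,5→3,6→1,7→0]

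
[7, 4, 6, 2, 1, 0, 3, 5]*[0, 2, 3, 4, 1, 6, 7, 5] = [5, 1, 7, 3, 2, 0, 4, 6]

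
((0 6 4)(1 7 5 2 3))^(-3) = (1 5 3 7 2)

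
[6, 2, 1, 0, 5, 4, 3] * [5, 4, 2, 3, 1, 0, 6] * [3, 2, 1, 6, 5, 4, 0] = [0, 1, 5, 4, 3, 2, 6]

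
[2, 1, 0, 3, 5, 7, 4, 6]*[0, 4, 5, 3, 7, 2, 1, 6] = [5, 4, 0, 3, 2, 6, 7, 1]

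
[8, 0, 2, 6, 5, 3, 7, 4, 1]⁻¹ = [1, 8, 2, 5, 7, 4, 3, 6, 0]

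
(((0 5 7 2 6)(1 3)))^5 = (1 3)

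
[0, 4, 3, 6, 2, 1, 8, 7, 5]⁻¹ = [0, 5, 4, 2, 1, 8, 3, 7, 6]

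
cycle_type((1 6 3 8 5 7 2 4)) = 8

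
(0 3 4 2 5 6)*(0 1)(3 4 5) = (0 4 2 3 5 6 1)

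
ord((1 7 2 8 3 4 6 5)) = 8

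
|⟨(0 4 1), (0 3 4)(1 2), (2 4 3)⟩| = 120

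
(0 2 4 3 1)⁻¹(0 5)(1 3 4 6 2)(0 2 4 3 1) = (0 1 3 6 4)(2 5)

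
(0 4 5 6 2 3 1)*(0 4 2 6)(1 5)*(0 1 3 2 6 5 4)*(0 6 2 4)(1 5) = (0 2 4 3)(1 6)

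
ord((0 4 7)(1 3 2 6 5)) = 15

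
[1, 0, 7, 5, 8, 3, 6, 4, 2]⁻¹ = [1, 0, 8, 5, 7, 3, 6, 2, 4]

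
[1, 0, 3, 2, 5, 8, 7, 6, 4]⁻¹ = [1, 0, 3, 2, 8, 4, 7, 6, 5]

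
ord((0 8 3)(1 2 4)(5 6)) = 6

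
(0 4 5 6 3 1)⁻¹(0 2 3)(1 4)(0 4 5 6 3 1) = (0 5)(1 4 2)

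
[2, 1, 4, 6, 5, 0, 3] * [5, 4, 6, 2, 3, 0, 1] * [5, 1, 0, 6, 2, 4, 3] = [3, 2, 6, 1, 5, 4, 0]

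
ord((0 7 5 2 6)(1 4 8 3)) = 20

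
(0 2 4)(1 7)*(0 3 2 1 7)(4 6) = (0 1)(2 6 4 3)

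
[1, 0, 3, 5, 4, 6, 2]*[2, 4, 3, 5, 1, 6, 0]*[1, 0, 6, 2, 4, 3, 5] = [4, 6, 3, 5, 0, 1, 2]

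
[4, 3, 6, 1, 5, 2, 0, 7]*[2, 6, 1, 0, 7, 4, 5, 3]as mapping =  [0→7, 1→0, 2→5, 3→6, 4→4, 5→1, 6→2, 7→3]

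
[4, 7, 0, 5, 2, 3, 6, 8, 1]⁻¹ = [2, 8, 4, 5, 0, 3, 6, 1, 7]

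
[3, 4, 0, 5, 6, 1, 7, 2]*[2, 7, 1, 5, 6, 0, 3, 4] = [5, 6, 2, 0, 3, 7, 4, 1]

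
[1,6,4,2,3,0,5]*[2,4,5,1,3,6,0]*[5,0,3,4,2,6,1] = [2,5,4,6,0,3,1]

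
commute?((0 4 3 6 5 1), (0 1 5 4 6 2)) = no:(0 4 3 6 5 1)*(0 1 5 4 6 2) = (0 6 4 3 2), (0 1 5 4 6 2)*(0 4 3 6 5 1) = (2 4 5 3 6)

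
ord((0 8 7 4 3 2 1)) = 7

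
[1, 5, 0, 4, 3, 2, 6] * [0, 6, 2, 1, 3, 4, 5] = [6, 4, 0, 3, 1, 2, 5]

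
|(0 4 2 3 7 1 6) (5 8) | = 14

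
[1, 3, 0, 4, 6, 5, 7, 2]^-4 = [4, 6, 3, 7, 2, 5, 0, 1]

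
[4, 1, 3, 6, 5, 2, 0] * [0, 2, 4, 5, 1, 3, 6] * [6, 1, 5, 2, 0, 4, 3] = [1, 5, 4, 3, 2, 0, 6]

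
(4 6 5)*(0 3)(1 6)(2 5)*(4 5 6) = (0 3)(1 4)(2 6)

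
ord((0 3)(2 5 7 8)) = 4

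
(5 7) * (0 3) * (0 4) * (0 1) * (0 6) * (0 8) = (0 3 4 1 6 8)(5 7)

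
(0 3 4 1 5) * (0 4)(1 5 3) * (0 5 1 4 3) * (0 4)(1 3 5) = (1 4 3)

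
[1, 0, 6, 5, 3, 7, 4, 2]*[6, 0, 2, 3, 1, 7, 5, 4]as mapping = [0→0, 1→6, 2→5, 3→7, 4→3, 5→4, 6→1, 7→2]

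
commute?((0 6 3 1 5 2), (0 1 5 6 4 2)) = no:(0 6 3 1 5 2)*(0 1 5 6 4 2) = (0 4 2 1 6 3 5), (0 1 5 6 4 2)*(0 6 3 1 5 2) = (0 5 3 1 2 6 4)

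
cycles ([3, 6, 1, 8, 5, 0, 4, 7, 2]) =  (0 3 8 2 1 6 4 5)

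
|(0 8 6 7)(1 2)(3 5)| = 4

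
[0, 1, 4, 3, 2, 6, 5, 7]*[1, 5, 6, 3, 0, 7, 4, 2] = [1, 5, 0, 3, 6, 4, 7, 2]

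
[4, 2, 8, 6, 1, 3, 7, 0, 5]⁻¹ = [7, 4, 1, 5, 0, 8, 3, 6, 2]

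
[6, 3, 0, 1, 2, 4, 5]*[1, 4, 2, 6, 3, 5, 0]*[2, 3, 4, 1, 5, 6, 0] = [2, 0, 3, 5, 4, 1, 6]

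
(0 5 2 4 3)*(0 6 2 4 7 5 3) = (0 3 6 2 7 5 4)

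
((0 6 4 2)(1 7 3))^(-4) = (1 3 7)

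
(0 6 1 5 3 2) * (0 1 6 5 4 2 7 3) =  (0 5)(1 4 2)(3 7)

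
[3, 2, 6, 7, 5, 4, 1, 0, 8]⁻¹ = [7, 6, 1, 0, 5, 4, 2, 3, 8]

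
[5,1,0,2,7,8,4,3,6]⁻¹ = [2,1,3,7,6,0,8,4,5]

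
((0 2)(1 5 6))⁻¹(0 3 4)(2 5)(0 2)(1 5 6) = (0 6)(2 3 4)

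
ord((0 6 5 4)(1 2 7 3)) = 4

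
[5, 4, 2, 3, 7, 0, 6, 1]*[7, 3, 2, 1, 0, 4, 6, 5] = [4, 0, 2, 1, 5, 7, 6, 3]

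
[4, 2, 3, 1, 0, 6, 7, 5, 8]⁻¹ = [4, 3, 1, 2, 0, 7, 5, 6, 8]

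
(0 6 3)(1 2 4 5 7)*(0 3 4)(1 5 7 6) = (0 1 2)(4 7 5 6)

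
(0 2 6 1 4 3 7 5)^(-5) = (0 1 7 2 4 5 6 3)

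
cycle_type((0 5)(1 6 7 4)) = 2.4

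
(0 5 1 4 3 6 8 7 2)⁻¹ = (0 2 7 8 6 3 4 1 5)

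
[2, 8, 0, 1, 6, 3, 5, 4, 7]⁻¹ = [2, 3, 0, 5, 7, 6, 4, 8, 1]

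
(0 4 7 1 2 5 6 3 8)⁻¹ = (0 8 3 6 5 2 1 7 4)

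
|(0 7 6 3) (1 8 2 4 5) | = 20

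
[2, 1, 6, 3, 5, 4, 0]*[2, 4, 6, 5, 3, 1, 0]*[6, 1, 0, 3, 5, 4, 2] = [2, 5, 6, 4, 1, 3, 0]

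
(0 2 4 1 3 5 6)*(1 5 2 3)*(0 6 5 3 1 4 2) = (0 1 4 3)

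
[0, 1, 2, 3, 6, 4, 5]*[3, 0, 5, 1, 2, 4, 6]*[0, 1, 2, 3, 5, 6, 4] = [3, 0, 6, 1, 4, 2, 5]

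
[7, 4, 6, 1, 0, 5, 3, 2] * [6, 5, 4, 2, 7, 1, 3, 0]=[0, 7, 3, 5, 6, 1, 2, 4]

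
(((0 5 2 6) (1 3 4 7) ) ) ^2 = (0 2) (1 4) (3 7) (5 6) 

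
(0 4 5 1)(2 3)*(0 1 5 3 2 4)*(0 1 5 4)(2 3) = (0 1 5 4 2 3)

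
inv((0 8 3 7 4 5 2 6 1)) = (0 1 6 2 5 4 7 3 8)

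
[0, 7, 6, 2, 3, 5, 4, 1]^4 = [0, 1, 2, 3, 4, 5, 6, 7]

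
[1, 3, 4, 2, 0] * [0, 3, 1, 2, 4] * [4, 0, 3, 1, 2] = [1, 3, 2, 0, 4]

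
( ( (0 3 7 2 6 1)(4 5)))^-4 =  (0 7 6)(1 3 2)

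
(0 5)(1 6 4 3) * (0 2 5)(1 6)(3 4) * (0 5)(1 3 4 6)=(0 5 2)(1 3)(4 6)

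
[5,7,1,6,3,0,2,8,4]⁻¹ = [5,2,6,4,8,0,3,1,7]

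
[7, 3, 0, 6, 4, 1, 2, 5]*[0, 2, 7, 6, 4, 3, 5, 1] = [1, 6, 0, 5, 4, 2, 7, 3]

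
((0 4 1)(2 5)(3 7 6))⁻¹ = (0 1 4)(2 5)(3 6 7)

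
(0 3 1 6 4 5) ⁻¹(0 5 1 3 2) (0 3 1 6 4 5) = (0 6 1 2 3) 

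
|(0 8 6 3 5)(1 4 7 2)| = 20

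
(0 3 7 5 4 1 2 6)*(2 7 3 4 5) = (0 4 1 7 2 6)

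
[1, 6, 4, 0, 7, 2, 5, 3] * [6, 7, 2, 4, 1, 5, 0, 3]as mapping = [0→7, 1→0, 2→1, 3→6, 4→3, 5→2, 6→5, 7→4]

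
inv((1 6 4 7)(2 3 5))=(1 7 4 6)(2 5 3)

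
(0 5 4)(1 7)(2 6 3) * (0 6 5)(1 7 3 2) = (1 3)(2 5 4 6)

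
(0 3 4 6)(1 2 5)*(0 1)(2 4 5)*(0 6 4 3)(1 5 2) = (1 3 2)(5 6)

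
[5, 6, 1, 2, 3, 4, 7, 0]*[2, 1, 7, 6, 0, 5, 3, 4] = [5, 3, 1, 7, 6, 0, 4, 2]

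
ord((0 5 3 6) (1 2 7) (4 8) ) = 12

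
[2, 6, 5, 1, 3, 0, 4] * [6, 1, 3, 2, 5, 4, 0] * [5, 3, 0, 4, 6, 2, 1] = [4, 5, 6, 3, 0, 1, 2]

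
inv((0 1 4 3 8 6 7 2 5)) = (0 5 2 7 6 8 3 4 1)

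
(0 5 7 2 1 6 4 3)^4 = (0 1)(2 3)(4 7)(5 6)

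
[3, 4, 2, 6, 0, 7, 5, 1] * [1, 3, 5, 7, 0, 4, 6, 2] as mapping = [0→7, 1→0, 2→5, 3→6, 4→1, 5→2, 6→4, 7→3] 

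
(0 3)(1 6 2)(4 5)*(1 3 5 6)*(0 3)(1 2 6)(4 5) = (0 4 1 2)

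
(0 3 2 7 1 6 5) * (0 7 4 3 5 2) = (0 5 7 1 6 2 4 3)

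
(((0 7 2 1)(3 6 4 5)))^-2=(0 2)(1 7)(3 4)(5 6)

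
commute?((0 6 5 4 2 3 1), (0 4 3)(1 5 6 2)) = no:(0 6 5 4 2 3 1) * (0 4 3)(1 5 6 2) = (0 2)(1 4)(3 5), (0 4 3)(1 5 6 2) * (0 6 5 4 2 3 1) = (0 2)(1 4)(3 6)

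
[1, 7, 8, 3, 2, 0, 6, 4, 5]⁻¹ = [5, 0, 4, 3, 7, 8, 6, 1, 2]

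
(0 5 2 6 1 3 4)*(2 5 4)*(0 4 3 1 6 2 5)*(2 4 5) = (0 3 2 4 5)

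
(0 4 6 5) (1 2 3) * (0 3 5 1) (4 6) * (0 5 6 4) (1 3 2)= (0 4) (2 6 3 5) 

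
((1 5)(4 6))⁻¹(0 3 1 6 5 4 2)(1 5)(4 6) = (0 3 5 4 1 6 2)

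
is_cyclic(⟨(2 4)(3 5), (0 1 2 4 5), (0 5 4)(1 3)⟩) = no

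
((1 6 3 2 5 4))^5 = (1 4 5 2 3 6)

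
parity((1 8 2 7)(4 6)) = even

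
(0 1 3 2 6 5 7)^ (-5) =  (0 3 6 7 1 2 5)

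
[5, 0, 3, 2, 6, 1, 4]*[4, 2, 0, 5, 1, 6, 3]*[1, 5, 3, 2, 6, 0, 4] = [4, 6, 0, 1, 2, 3, 5]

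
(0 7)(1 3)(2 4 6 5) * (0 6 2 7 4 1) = (0 4 2 1 3)(5 7 6)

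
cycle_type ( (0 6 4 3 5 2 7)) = 7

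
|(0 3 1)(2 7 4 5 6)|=15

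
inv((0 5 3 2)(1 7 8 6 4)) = (0 2 3 5)(1 4 6 8 7)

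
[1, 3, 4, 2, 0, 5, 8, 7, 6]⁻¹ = [4, 0, 3, 1, 2, 5, 8, 7, 6]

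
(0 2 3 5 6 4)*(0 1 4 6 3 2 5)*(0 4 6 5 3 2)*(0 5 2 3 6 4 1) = (0 6 2 5 3 1 4)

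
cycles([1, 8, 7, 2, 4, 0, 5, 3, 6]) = (0 1 8 6 5)(2 7 3)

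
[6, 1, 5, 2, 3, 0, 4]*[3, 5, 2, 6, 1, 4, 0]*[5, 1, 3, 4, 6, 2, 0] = [5, 2, 6, 3, 0, 4, 1]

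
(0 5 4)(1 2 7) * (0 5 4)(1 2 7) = (0 4 5)(1 7 2)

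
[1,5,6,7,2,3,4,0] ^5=[0,1,4,3,6,5,2,7] 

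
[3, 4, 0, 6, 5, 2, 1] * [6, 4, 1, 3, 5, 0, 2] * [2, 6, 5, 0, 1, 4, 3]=[0, 4, 3, 5, 2, 6, 1]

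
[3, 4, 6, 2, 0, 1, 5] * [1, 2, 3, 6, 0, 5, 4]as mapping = [0→6, 1→0, 2→4, 3→3, 4→1, 5→2, 6→5]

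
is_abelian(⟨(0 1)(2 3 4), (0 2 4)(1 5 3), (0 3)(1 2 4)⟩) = no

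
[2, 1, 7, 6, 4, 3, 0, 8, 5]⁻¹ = [6, 1, 0, 5, 4, 8, 3, 2, 7]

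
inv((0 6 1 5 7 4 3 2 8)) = (0 8 2 3 4 7 5 1 6)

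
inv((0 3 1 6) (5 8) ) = (0 6 1 3) (5 8) 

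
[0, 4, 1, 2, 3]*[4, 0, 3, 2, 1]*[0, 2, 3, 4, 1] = [1, 2, 0, 4, 3]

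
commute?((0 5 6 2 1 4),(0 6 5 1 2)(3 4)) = no:(0 5 6 2 1 4) * (0 6 5 1 2)(3 4) = (0 1 3 4 6),(0 6 5 1 2)(3 4) * (0 5 6 2 1 4) = (0 2 5 4 3)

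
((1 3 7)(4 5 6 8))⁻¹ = (1 7 3)(4 8 6 5)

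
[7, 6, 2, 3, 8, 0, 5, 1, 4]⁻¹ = [5, 7, 2, 3, 8, 6, 1, 0, 4]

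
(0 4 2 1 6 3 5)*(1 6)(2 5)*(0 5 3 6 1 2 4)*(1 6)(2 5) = (1 5 2 6)(3 4)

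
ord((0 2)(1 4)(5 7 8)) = 6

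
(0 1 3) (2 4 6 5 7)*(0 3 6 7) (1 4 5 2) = (0 4 7 1 6 2 5) 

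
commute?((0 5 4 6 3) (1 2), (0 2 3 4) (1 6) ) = no:(0 5 4 6 3) (1 2)*(0 2 3 4) (1 6) = (0 5) (1 3 2 6 4), (0 2 3 4) (1 6)*(0 5 4 6 3) (1 2) = (0 1 3 6 2) (4 5) 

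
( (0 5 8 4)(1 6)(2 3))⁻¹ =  (0 4 8 5)(1 6)(2 3)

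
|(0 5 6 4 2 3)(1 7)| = 6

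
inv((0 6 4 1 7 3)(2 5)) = (0 3 7 1 4 6)(2 5)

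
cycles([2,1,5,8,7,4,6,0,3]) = (0 2 5 4 7)(3 8)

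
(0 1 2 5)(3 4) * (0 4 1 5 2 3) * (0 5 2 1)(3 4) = (0 2 1 4 5 3)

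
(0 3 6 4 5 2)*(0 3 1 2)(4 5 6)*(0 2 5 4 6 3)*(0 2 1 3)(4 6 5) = (0 3 5 1 4)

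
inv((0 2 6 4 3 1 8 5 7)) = (0 7 5 8 1 3 4 6 2)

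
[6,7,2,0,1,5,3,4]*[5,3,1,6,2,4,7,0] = [7,0,1,5,3,4,6,2]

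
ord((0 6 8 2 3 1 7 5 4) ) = 9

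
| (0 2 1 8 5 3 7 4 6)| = 9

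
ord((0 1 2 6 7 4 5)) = 7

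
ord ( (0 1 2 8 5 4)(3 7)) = 6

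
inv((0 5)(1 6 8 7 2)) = (0 5)(1 2 7 8 6)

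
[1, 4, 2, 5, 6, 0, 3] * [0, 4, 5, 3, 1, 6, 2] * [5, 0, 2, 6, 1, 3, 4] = [1, 0, 3, 4, 2, 5, 6]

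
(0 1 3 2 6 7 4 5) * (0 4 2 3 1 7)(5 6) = (0 7 2 5 4 6)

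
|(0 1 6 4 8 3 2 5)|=8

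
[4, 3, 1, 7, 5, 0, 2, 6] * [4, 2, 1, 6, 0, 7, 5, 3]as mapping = [0→0, 1→6, 2→2, 3→3, 4→7, 5→4, 6→1, 7→5]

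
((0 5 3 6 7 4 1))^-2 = (0 4 6 5 1 7 3)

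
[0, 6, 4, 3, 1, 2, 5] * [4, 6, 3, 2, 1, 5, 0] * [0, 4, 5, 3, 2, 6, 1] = [2, 0, 4, 5, 1, 3, 6]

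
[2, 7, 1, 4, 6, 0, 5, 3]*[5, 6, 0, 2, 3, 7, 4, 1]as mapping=[0→0, 1→1, 2→6, 3→3, 4→4, 5→5, 6→7, 7→2]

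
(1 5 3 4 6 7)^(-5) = (1 5 3 4 6 7)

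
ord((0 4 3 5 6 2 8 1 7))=9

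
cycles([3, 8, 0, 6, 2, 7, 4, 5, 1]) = (0 3 6 4 2)(1 8)(5 7)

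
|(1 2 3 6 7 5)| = 6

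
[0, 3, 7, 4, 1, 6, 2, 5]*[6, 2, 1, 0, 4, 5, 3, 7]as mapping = [0→6, 1→0, 2→7, 3→4, 4→2, 5→3, 6→1, 7→5]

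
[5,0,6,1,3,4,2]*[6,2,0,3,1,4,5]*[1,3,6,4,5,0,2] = [5,2,0,6,4,3,1]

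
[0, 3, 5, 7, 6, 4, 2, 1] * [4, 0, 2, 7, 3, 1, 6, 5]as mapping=[0→4, 1→7, 2→1, 3→5, 4→6, 5→3, 6→2, 7→0]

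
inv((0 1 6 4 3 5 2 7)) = (0 7 2 5 3 4 6 1)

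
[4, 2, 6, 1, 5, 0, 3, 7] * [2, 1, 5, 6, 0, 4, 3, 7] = [0, 5, 3, 1, 4, 2, 6, 7]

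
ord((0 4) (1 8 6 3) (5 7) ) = 4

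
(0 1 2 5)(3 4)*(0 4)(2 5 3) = (0 1 5 4 2 3)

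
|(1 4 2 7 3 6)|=6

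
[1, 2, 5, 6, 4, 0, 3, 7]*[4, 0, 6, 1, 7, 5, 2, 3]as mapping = [0→0, 1→6, 2→5, 3→2, 4→7, 5→4, 6→1, 7→3]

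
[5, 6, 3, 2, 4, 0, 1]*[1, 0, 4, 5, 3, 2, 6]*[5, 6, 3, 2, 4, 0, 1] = [3, 1, 0, 4, 2, 6, 5]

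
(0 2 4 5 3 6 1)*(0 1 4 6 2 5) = (0 5 3 2 6 4)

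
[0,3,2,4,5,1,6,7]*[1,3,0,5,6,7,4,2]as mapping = [0→1,1→5,2→0,3→6,4→7,5→3,6→4,7→2]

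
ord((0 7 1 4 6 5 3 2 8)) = 9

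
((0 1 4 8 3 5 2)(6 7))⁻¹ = (0 2 5 3 8 4 1)(6 7)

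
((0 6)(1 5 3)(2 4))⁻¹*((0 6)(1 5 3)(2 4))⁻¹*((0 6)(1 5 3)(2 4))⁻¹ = (0 6)(2 4)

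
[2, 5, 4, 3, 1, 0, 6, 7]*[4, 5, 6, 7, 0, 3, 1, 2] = [6, 3, 0, 7, 5, 4, 1, 2]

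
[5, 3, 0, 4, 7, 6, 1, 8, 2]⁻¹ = [2, 6, 8, 1, 3, 0, 5, 4, 7]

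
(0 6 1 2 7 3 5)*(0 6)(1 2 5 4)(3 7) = (1 5 6 2 3 4)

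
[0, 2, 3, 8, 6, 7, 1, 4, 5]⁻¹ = [0, 6, 1, 2, 7, 8, 4, 5, 3]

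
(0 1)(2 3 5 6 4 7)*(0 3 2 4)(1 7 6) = (0 7 4 6)(1 3 5)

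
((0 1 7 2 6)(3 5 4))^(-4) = (0 1 7 2 6)(3 4 5)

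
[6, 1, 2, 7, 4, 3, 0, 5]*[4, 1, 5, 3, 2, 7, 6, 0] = [6, 1, 5, 0, 2, 3, 4, 7]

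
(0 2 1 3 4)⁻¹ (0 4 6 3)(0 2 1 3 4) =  (0 6 4 2)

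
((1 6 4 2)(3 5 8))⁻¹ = (1 2 4 6)(3 8 5)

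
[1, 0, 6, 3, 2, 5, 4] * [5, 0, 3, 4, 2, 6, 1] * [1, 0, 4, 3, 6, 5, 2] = [1, 5, 0, 6, 3, 2, 4]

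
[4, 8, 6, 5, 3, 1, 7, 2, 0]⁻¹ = [8, 5, 7, 4, 0, 3, 2, 6, 1]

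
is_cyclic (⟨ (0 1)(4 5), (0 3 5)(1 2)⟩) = no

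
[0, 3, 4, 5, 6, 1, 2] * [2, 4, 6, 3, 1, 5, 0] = [2, 3, 1, 5, 0, 4, 6]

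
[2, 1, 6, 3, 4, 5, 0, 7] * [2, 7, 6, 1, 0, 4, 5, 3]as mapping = [0→6, 1→7, 2→5, 3→1, 4→0, 5→4, 6→2, 7→3]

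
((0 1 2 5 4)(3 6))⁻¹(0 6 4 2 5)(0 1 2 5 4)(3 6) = (0 5 4 1 3)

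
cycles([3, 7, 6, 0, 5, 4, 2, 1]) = (0 3)(1 7)(2 6)(4 5)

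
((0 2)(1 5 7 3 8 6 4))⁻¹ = (0 2)(1 4 6 8 3 7 5)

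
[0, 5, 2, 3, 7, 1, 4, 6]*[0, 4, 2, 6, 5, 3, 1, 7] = [0, 3, 2, 6, 7, 4, 5, 1]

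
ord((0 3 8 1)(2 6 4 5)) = 4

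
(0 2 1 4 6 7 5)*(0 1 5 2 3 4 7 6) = (0 3 4)(1 7 2 5)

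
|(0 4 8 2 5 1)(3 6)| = 6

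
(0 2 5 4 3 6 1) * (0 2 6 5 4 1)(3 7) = (0 6)(1 2 4 7 3 5)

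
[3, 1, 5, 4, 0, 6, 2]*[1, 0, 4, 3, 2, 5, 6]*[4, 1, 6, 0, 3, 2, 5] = [0, 4, 2, 6, 1, 5, 3]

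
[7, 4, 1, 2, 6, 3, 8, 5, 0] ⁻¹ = [8, 2, 3, 5, 1, 7, 4, 0, 6] 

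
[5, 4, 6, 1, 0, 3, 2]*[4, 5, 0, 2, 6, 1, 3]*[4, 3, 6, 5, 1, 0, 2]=[3, 2, 5, 0, 1, 6, 4]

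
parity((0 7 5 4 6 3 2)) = even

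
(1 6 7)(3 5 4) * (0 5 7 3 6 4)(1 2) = (0 5)(1 4 6 3 7 2)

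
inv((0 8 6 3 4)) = (0 4 3 6 8)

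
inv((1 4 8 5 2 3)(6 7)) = (1 3 2 5 8 4)(6 7)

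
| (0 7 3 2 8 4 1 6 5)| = 9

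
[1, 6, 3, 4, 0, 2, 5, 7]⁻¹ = [4, 0, 5, 2, 3, 6, 1, 7]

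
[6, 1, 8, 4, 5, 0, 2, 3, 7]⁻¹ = [5, 1, 6, 7, 3, 4, 0, 8, 2]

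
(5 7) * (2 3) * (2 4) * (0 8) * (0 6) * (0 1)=(0 8 6 1)(2 3 4)(5 7)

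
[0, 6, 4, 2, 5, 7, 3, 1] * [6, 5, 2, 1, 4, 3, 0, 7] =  [6, 0, 4, 2, 3, 7, 1, 5]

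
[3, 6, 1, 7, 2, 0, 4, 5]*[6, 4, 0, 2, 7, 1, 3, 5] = [2, 3, 4, 5, 0, 6, 7, 1]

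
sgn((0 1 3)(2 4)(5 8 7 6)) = 1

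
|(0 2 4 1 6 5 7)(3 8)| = 14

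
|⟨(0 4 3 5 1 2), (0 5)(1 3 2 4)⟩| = 720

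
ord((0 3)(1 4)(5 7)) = 2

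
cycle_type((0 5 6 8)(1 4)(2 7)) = 2^2.4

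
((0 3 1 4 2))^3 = (0 4 3 2 1)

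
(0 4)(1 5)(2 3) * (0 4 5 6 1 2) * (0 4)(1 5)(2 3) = (0 1 6 5 3 4)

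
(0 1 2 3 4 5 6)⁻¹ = (0 6 5 4 3 2 1)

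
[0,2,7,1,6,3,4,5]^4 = [0,3,1,5,4,7,6,2]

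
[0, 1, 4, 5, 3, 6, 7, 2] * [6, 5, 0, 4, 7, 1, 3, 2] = [6, 5, 7, 1, 4, 3, 2, 0]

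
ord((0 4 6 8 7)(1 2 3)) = 15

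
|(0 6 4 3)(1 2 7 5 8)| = 20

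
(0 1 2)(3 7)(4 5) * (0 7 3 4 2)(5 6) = (0 1)(2 7 4 6 5)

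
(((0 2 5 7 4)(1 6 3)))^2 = (0 5 4 2 7)(1 3 6)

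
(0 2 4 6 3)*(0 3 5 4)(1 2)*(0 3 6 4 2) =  (0 1)(2 3 6 5)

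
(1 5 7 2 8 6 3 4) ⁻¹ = (1 4 3 6 8 2 7 5) 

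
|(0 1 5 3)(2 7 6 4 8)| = 20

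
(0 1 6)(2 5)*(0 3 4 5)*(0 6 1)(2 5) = (2 6 3 4)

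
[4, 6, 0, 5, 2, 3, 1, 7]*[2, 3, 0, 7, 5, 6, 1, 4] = [5, 1, 2, 6, 0, 7, 3, 4]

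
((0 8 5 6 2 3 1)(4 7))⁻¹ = (0 1 3 2 6 5 8)(4 7)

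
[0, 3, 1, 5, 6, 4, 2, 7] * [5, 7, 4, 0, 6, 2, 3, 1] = [5, 0, 7, 2, 3, 6, 4, 1]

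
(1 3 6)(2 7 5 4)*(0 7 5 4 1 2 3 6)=(0 7 4 3)(1 6 2 5)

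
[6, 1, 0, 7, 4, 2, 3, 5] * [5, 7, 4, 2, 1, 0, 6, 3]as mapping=[0→6, 1→7, 2→5, 3→3, 4→1, 5→4, 6→2, 7→0]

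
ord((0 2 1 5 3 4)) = 6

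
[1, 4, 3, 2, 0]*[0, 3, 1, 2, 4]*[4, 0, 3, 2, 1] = [2, 1, 3, 0, 4]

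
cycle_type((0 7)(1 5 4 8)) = 2.4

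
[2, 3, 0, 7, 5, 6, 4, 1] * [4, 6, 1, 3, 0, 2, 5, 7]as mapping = [0→1, 1→3, 2→4, 3→7, 4→2, 5→5, 6→0, 7→6]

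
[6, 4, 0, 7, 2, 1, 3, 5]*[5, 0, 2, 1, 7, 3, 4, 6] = [4, 7, 5, 6, 2, 0, 1, 3]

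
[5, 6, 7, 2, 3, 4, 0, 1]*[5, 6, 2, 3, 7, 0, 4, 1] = [0, 4, 1, 2, 3, 7, 5, 6]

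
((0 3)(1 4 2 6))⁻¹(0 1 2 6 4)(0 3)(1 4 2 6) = (1 2 3 4 6)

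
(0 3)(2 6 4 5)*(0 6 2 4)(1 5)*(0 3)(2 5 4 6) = (1 4)(2 5 6 3)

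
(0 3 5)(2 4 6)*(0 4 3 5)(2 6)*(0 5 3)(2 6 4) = (0 3 5 2)(4 6)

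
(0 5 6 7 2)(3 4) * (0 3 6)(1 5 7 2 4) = (0 7 4 6 2 3 1 5)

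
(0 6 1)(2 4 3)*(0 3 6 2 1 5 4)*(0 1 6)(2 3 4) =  (0 3 6 5 2 1 4)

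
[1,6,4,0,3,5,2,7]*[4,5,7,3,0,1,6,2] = [5,6,0,4,3,1,7,2]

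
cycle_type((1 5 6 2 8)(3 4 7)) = 3.5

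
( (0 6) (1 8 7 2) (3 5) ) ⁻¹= (0 6) (1 2 7 8) (3 5) 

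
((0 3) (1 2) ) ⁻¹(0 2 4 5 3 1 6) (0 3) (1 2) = (0 2 6 3 1 4 5) 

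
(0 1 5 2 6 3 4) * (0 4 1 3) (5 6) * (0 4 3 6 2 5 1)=(0 6 4 3) (1 2) 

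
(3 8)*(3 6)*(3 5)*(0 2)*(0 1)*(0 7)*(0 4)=(0 2 1 7 4)(3 8 6 5)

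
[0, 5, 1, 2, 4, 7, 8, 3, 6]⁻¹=[0, 2, 3, 7, 4, 1, 8, 5, 6]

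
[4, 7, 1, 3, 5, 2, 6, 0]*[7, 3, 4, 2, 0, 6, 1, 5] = [0, 5, 3, 2, 6, 4, 1, 7]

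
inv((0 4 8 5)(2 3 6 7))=(0 5 8 4)(2 7 6 3)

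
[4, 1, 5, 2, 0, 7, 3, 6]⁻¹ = [4, 1, 3, 6, 0, 2, 7, 5]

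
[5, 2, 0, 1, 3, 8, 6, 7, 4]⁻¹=[2, 3, 1, 4, 8, 0, 6, 7, 5]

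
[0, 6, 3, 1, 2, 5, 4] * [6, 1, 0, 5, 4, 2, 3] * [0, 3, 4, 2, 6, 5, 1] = [1, 2, 5, 3, 0, 4, 6]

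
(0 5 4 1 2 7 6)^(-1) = (0 6 7 2 1 4 5)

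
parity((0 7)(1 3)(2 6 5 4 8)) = even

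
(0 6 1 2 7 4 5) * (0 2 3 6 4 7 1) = (0 4 5 2 1 3 6)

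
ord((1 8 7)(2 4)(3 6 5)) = 6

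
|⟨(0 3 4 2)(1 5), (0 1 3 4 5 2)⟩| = 48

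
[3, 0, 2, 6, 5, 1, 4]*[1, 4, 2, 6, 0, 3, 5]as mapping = [0→6, 1→1, 2→2, 3→5, 4→3, 5→4, 6→0]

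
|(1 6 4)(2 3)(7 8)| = 6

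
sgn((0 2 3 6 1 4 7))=1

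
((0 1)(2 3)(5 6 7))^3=(0 1)(2 3)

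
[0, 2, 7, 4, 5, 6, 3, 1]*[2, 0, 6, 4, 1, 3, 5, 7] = [2, 6, 7, 1, 3, 5, 4, 0]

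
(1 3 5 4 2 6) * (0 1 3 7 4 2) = (0 1 7 4)(2 6 3 5)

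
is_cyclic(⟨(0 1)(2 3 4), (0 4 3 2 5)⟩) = no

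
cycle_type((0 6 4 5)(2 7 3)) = 3.4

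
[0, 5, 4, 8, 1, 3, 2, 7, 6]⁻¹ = [0, 4, 6, 5, 2, 1, 8, 7, 3]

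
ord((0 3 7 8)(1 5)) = 4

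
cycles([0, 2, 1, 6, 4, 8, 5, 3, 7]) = (1 2)(3 6 5 8 7)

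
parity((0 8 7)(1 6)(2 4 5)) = odd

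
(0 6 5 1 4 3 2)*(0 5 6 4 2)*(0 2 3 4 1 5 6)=(0 1 3 2 6)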